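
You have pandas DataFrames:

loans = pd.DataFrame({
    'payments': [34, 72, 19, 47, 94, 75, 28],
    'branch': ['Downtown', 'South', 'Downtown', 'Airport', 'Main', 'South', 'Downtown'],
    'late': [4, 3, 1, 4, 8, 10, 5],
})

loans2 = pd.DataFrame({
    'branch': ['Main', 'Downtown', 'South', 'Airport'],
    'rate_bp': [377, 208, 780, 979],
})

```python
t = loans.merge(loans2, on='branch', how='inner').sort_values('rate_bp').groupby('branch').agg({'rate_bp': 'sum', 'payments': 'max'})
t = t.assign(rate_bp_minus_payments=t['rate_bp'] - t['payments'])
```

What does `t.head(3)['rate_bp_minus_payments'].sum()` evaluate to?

1805

merge on 'branch' (how='inner') → 7 rows:
   payments    branch  late  rate_bp
0        34  Downtown     4      208
1        72     South     3      780
2        19  Downtown     1      208
3        47   Airport     4      979
4        94      Main     8      377
5        75     South    10      780
6        28  Downtown     5      208
sort by rate_bp:
   payments    branch  late  rate_bp
0        34  Downtown     4      208
2        19  Downtown     1      208
6        28  Downtown     5      208
4        94      Main     8      377
1        72     South     3      780
5        75     South    10      780
3        47   Airport     4      979
group by branch: sum(rate_bp), max(payments):
          rate_bp  payments
branch                     
Airport       979        47
Downtown      624        34
Main          377        94
South        1560        75
add column rate_bp_minus_payments = t['rate_bp'] - t['payments']:
          rate_bp  payments  rate_bp_minus_payments
branch                                             
Airport       979        47                     932
Downtown      624        34                     590
Main          377        94                     283
South        1560        75                    1485
take first 3 rows:
          rate_bp  payments  rate_bp_minus_payments
branch                                             
Airport       979        47                     932
Downtown      624        34                     590
Main          377        94                     283
The sum of column 'rate_bp_minus_payments' is 1805.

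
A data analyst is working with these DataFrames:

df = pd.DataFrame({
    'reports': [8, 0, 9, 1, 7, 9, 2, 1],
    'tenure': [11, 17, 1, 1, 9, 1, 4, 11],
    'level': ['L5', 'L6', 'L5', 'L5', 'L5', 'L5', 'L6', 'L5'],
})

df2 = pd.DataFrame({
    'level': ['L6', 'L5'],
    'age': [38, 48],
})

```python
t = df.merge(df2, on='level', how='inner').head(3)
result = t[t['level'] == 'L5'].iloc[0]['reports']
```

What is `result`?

8

merge on 'level' (how='inner') → 8 rows:
   reports  tenure level  age
0        8      11    L5   48
1        0      17    L6   38
2        9       1    L5   48
3        1       1    L5   48
4        7       9    L5   48
5        9       1    L5   48
6        2       4    L6   38
7        1      11    L5   48
take first 3 rows:
   reports  tenure level  age
0        8      11    L5   48
1        0      17    L6   38
2        9       1    L5   48
filter rows where level == 'L5':
   reports  tenure level  age
0        8      11    L5   48
2        9       1    L5   48
value at position 0, column 'reports' → 8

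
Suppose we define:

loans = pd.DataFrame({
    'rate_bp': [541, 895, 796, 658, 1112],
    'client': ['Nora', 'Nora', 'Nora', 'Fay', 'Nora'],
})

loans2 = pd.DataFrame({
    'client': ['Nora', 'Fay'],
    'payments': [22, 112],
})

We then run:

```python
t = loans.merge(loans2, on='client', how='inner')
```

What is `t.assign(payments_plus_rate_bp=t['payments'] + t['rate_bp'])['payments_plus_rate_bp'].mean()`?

merge on 'client' (how='inner') → 5 rows:
   rate_bp client  payments
0      541   Nora        22
1      895   Nora        22
2      796   Nora        22
3      658    Fay       112
4     1112   Nora        22
add column payments_plus_rate_bp = t['payments'] + t['rate_bp']:
   rate_bp client  payments  payments_plus_rate_bp
0      541   Nora        22                    563
1      895   Nora        22                    917
2      796   Nora        22                    818
3      658    Fay       112                    770
4     1112   Nora        22                   1134
mean of column 'payments_plus_rate_bp' → 840.4

840.4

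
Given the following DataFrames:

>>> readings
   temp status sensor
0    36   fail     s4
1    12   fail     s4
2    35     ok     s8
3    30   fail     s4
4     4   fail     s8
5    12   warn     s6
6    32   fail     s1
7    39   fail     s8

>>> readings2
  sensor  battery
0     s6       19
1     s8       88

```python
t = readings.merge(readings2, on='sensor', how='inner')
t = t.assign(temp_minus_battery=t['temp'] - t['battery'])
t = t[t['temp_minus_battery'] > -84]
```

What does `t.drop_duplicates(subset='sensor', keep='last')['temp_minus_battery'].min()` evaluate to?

merge on 'sensor' (how='inner') → 4 rows:
   temp status sensor  battery
0    35     ok     s8       88
1     4   fail     s8       88
2    12   warn     s6       19
3    39   fail     s8       88
add column temp_minus_battery = t['temp'] - t['battery']:
   temp status sensor  battery  temp_minus_battery
0    35     ok     s8       88                 -53
1     4   fail     s8       88                 -84
2    12   warn     s6       19                  -7
3    39   fail     s8       88                 -49
filter rows where temp_minus_battery > -84:
   temp status sensor  battery  temp_minus_battery
0    35     ok     s8       88                 -53
2    12   warn     s6       19                  -7
3    39   fail     s8       88                 -49
drop duplicate sensor (keep=last):
   temp status sensor  battery  temp_minus_battery
2    12   warn     s6       19                  -7
3    39   fail     s8       88                 -49
Hence -49.

-49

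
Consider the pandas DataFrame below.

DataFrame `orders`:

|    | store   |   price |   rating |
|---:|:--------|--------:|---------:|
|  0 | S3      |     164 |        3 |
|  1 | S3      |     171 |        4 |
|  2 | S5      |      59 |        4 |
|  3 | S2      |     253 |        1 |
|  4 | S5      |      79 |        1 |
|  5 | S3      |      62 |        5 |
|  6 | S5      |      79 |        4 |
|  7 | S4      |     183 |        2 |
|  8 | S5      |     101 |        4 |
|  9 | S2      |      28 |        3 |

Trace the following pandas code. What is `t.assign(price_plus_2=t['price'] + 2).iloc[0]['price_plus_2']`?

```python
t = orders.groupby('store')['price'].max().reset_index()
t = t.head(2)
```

255

group by store, max of price:
store
S2    253
S3    171
S4    183
S5    101
Name: price, dtype: int64
reset_index():
  store  price
0    S2    253
1    S3    171
2    S4    183
3    S5    101
take first 2 rows:
  store  price
0    S2    253
1    S3    171
add column price_plus_2 = t['price'] + 2:
  store  price  price_plus_2
0    S2    253           255
1    S3    171           173
Taking the value at position 0, column 'price_plus_2' gives 255.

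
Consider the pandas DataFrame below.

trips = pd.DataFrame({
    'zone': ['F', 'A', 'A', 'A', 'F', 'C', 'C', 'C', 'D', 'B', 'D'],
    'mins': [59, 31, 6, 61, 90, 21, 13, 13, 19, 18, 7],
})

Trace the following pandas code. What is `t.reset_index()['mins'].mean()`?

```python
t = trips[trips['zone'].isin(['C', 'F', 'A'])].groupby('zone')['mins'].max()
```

filter rows where zone in ['C', 'F', 'A']:
  zone  mins
0    F    59
1    A    31
2    A     6
3    A    61
4    F    90
5    C    21
6    C    13
7    C    13
group by zone, max of mins:
zone
A    61
C    21
F    90
Name: mins, dtype: int64
reset_index():
  zone  mins
0    A    61
1    C    21
2    F    90

57.3333333333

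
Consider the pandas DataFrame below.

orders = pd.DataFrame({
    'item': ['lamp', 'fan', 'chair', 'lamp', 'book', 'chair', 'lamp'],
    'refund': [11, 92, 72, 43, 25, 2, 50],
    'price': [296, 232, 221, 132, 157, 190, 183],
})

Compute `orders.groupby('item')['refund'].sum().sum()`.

group by item, sum of refund:
item
book      25
chair     74
fan       92
lamp     104
Name: refund, dtype: int64
Finally, sum of the resulting series = 295.

295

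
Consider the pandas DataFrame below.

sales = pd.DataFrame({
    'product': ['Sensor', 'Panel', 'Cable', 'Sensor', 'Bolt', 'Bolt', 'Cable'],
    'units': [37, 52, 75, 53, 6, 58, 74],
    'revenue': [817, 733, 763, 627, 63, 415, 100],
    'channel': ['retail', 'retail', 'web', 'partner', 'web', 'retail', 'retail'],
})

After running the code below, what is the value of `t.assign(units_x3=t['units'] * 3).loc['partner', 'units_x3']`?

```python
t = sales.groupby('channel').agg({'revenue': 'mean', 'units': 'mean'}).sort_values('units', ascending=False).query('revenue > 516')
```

group by channel: mean(revenue), mean(units):
         revenue  units
channel                
partner   627.00  53.00
retail    516.25  55.25
web       413.00  40.50
sort by units descending:
         revenue  units
channel                
retail    516.25  55.25
partner   627.00  53.00
web       413.00  40.50
filter rows where revenue > 516:
         revenue  units
channel                
retail    516.25  55.25
partner   627.00  53.00
add column units_x3 = t['units'] * 3:
         revenue  units  units_x3
channel                          
retail    516.25  55.25    165.75
partner   627.00  53.00    159.00
The value at row 'partner', column 'units_x3' is 159.0.

159.0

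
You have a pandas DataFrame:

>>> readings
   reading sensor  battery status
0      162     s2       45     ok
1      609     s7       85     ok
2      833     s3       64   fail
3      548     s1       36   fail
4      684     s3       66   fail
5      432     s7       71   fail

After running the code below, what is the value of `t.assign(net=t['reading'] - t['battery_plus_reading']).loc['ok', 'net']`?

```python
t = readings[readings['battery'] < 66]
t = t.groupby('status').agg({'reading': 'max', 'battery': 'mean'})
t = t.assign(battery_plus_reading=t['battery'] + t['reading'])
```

-45.0

filter rows where battery < 66:
   reading sensor  battery status
0      162     s2       45     ok
2      833     s3       64   fail
3      548     s1       36   fail
group by status: max(reading), mean(battery):
        reading  battery
status                  
fail        833     50.0
ok          162     45.0
add column battery_plus_reading = t['battery'] + t['reading']:
        reading  battery  battery_plus_reading
status                                        
fail        833     50.0                 883.0
ok          162     45.0                 207.0
add column net = t['reading'] - t['battery_plus_reading']:
        reading  battery  battery_plus_reading   net
status                                              
fail        833     50.0                 883.0 -50.0
ok          162     45.0                 207.0 -45.0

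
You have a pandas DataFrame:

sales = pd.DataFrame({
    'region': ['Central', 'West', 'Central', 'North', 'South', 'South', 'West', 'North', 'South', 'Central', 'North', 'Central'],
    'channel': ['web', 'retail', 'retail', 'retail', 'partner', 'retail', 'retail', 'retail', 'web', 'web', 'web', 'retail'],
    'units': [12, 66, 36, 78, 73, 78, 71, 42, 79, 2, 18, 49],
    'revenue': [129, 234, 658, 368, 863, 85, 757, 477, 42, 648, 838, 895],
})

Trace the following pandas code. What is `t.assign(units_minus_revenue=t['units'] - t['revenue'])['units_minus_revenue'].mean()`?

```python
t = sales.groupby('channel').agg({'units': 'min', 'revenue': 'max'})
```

group by channel: min(units), max(revenue):
         units  revenue
channel                
partner     73      863
retail      36      895
web          2      838
add column units_minus_revenue = t['units'] - t['revenue']:
         units  revenue  units_minus_revenue
channel                                     
partner     73      863                 -790
retail      36      895                 -859
web          2      838                 -836

-828.333333333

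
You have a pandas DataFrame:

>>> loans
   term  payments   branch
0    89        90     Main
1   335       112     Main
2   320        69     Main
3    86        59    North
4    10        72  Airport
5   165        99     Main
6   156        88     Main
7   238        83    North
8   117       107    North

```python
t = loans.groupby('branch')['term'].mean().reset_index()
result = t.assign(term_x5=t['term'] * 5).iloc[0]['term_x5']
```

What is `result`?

50.0

group by branch, mean of term:
branch
Airport     10.0
Main       213.0
North      147.0
Name: term, dtype: float64
reset_index():
    branch   term
0  Airport   10.0
1     Main  213.0
2    North  147.0
add column term_x5 = t['term'] * 5:
    branch   term  term_x5
0  Airport   10.0     50.0
1     Main  213.0   1065.0
2    North  147.0    735.0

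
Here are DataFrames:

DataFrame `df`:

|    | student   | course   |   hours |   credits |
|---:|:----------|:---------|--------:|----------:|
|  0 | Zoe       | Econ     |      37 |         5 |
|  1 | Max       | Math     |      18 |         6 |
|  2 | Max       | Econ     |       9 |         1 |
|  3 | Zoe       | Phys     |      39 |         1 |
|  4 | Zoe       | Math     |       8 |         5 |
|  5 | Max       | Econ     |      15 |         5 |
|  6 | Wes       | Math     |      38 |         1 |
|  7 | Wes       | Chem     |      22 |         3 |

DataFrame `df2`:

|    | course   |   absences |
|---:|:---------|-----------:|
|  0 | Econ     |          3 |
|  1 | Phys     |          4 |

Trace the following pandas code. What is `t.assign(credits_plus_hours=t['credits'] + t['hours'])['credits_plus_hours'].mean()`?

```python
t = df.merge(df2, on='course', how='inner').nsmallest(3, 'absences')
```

24.0

merge on 'course' (how='inner') → 4 rows:
  student course  hours  credits  absences
0     Zoe   Econ     37        5         3
1     Max   Econ      9        1         3
2     Zoe   Phys     39        1         4
3     Max   Econ     15        5         3
take 3 rows with smallest absences:
  student course  hours  credits  absences
0     Zoe   Econ     37        5         3
1     Max   Econ      9        1         3
3     Max   Econ     15        5         3
add column credits_plus_hours = t['credits'] + t['hours']:
  student course  hours  credits  absences  credits_plus_hours
0     Zoe   Econ     37        5         3                  42
1     Max   Econ      9        1         3                  10
3     Max   Econ     15        5         3                  20
So mean() = 24.0.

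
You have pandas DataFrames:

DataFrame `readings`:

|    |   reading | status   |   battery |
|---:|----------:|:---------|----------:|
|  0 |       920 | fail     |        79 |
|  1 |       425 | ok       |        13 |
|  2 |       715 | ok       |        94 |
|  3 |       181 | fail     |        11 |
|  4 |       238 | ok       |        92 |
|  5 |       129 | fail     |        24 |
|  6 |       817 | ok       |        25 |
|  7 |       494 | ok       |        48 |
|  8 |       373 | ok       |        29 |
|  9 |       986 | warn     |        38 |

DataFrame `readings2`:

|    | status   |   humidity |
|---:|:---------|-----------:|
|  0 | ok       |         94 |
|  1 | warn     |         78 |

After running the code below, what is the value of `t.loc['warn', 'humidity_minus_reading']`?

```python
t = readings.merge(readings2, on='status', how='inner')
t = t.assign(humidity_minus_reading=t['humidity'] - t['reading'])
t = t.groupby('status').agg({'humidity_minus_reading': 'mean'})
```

-908.0

merge on 'status' (how='inner') → 7 rows:
   reading status  battery  humidity
0      425     ok       13        94
1      715     ok       94        94
2      238     ok       92        94
3      817     ok       25        94
4      494     ok       48        94
5      373     ok       29        94
6      986   warn       38        78
add column humidity_minus_reading = t['humidity'] - t['reading']:
   reading status  battery  humidity  humidity_minus_reading
0      425     ok       13        94                    -331
1      715     ok       94        94                    -621
2      238     ok       92        94                    -144
3      817     ok       25        94                    -723
4      494     ok       48        94                    -400
5      373     ok       29        94                    -279
6      986   warn       38        78                    -908
group by status, mean of humidity_minus_reading:
        humidity_minus_reading
status                        
ok                 -416.333333
warn               -908.000000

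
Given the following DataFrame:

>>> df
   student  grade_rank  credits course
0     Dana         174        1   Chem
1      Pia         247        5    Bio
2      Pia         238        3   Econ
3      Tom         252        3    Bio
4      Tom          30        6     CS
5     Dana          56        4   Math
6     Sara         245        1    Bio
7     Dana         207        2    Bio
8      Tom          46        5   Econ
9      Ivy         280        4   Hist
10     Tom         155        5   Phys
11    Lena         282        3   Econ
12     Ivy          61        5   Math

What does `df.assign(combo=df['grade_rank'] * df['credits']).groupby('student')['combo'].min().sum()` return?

2464

add column combo = df['grade_rank'] * df['credits']:
   student  grade_rank  credits course  combo
0     Dana         174        1   Chem    174
1      Pia         247        5    Bio   1235
2      Pia         238        3   Econ    714
3      Tom         252        3    Bio    756
4      Tom          30        6     CS    180
5     Dana          56        4   Math    224
6     Sara         245        1    Bio    245
7     Dana         207        2    Bio    414
8      Tom          46        5   Econ    230
9      Ivy         280        4   Hist   1120
10     Tom         155        5   Phys    775
11    Lena         282        3   Econ    846
12     Ivy          61        5   Math    305
group by student, min of combo:
student
Dana    174
Ivy     305
Lena    846
Pia     714
Sara    245
Tom     180
Name: combo, dtype: int64
Reading off the sum of the resulting series, we get 2464.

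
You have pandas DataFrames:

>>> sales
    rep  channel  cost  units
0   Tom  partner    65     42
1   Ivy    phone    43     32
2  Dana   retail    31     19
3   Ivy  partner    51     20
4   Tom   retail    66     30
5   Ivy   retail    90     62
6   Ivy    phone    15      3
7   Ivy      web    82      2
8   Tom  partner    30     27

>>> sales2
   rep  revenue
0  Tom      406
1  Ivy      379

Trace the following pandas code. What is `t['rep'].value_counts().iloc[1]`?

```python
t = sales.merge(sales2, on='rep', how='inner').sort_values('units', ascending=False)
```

3

merge on 'rep' (how='inner') → 8 rows:
   rep  channel  cost  units  revenue
0  Tom  partner    65     42      406
1  Ivy    phone    43     32      379
2  Ivy  partner    51     20      379
3  Tom   retail    66     30      406
4  Ivy   retail    90     62      379
5  Ivy    phone    15      3      379
6  Ivy      web    82      2      379
7  Tom  partner    30     27      406
sort by units descending:
   rep  channel  cost  units  revenue
4  Ivy   retail    90     62      379
0  Tom  partner    65     42      406
1  Ivy    phone    43     32      379
3  Tom   retail    66     30      406
7  Tom  partner    30     27      406
2  Ivy  partner    51     20      379
5  Ivy    phone    15      3      379
6  Ivy      web    82      2      379
value_counts of rep:
rep
Ivy    5
Tom    3
Name: count, dtype: int64
Then the value at position 1: 3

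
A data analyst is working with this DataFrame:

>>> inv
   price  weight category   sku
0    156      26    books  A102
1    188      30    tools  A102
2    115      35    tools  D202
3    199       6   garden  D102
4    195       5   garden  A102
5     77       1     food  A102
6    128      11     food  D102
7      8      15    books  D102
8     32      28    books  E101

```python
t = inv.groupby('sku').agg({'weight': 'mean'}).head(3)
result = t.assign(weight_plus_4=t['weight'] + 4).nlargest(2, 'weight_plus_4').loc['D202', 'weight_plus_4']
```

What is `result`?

group by sku, mean of weight:
         weight
sku            
A102  15.500000
D102  10.666667
D202  35.000000
E101  28.000000
take first 3 rows:
         weight
sku            
A102  15.500000
D102  10.666667
D202  35.000000
add column weight_plus_4 = t['weight'] + 4:
         weight  weight_plus_4
sku                           
A102  15.500000      19.500000
D102  10.666667      14.666667
D202  35.000000      39.000000
take 2 rows with largest weight_plus_4:
      weight  weight_plus_4
sku                        
D202    35.0           39.0
A102    15.5           19.5
Hence 39.0.

39.0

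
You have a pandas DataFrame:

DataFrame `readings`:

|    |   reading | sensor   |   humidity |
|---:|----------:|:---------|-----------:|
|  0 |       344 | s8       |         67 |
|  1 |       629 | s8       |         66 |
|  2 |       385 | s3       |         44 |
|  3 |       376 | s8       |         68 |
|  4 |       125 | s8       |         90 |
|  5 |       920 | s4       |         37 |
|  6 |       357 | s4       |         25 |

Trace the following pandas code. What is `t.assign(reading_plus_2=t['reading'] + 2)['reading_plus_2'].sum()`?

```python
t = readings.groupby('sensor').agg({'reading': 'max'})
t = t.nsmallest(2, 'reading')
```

1018

group by sensor, max of reading:
        reading
sensor         
s3          385
s4          920
s8          629
take 2 rows with smallest reading:
        reading
sensor         
s3          385
s8          629
add column reading_plus_2 = t['reading'] + 2:
        reading  reading_plus_2
sensor                         
s3          385             387
s8          629             631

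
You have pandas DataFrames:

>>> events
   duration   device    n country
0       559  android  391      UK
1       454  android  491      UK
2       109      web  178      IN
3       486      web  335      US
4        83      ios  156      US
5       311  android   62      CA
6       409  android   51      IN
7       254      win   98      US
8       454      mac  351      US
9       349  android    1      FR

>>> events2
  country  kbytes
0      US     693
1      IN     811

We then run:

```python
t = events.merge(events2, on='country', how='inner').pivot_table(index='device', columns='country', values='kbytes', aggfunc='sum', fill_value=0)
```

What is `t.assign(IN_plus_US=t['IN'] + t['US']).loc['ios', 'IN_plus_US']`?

merge on 'country' (how='inner') → 6 rows:
   duration   device    n country  kbytes
0       109      web  178      IN     811
1       486      web  335      US     693
2        83      ios  156      US     693
3       409  android   51      IN     811
4       254      win   98      US     693
5       454      mac  351      US     693
pivot: rows=device, cols=country, sum(kbytes):
country   IN   US
device           
android  811    0
ios        0  693
mac        0  693
web      811  693
win        0  693
add column IN_plus_US = t['IN'] + t['US']:
country   IN   US  IN_plus_US
device                       
android  811    0         811
ios        0  693         693
mac        0  693         693
web      811  693        1504
win        0  693         693
So loc['ios', 'IN_plus_US'] = 693.

693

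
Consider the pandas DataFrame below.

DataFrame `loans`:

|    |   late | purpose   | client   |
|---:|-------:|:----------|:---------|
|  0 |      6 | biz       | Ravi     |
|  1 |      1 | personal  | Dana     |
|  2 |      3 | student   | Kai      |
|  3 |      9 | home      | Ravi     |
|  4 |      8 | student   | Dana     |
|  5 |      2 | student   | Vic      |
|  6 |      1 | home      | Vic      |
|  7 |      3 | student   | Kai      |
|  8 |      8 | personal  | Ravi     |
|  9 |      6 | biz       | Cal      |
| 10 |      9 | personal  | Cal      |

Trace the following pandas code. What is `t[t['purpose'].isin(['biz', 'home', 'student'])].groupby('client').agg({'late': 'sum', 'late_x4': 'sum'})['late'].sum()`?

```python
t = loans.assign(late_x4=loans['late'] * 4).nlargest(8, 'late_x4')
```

35

add column late_x4 = loans['late'] * 4:
    late   purpose client  late_x4
0      6       biz   Ravi       24
1      1  personal   Dana        4
2      3   student    Kai       12
3      9      home   Ravi       36
4      8   student   Dana       32
5      2   student    Vic        8
6      1      home    Vic        4
7      3   student    Kai       12
8      8  personal   Ravi       32
9      6       biz    Cal       24
10     9  personal    Cal       36
take 8 rows with largest late_x4:
    late   purpose client  late_x4
3      9      home   Ravi       36
10     9  personal    Cal       36
4      8   student   Dana       32
8      8  personal   Ravi       32
0      6       biz   Ravi       24
9      6       biz    Cal       24
2      3   student    Kai       12
7      3   student    Kai       12
filter rows where purpose in ['biz', 'home', 'student']:
   late  purpose client  late_x4
3     9     home   Ravi       36
4     8  student   Dana       32
0     6      biz   Ravi       24
9     6      biz    Cal       24
2     3  student    Kai       12
7     3  student    Kai       12
group by client: sum(late), sum(late_x4):
        late  late_x4
client               
Cal        6       24
Dana       8       32
Kai        6       24
Ravi      15       60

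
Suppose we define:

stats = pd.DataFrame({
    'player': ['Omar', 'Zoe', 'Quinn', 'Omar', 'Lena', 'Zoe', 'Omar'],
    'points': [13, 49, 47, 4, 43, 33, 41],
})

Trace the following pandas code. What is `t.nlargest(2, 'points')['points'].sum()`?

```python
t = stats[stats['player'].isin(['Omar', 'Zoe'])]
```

90

filter rows where player in ['Omar', 'Zoe']:
  player  points
0   Omar      13
1    Zoe      49
3   Omar       4
5    Zoe      33
6   Omar      41
take 2 rows with largest points:
  player  points
1    Zoe      49
6   Omar      41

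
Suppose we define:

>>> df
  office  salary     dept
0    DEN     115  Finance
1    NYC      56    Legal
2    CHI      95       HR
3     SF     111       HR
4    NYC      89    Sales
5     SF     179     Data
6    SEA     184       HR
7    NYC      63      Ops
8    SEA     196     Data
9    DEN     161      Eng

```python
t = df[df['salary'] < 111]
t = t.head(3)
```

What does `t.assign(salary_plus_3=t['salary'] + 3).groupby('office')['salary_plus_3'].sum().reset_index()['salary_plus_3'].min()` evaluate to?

98

filter rows where salary < 111:
  office  salary   dept
1    NYC      56  Legal
2    CHI      95     HR
4    NYC      89  Sales
7    NYC      63    Ops
take first 3 rows:
  office  salary   dept
1    NYC      56  Legal
2    CHI      95     HR
4    NYC      89  Sales
add column salary_plus_3 = t['salary'] + 3:
  office  salary   dept  salary_plus_3
1    NYC      56  Legal             59
2    CHI      95     HR             98
4    NYC      89  Sales             92
group by office, sum of salary_plus_3:
office
CHI     98
NYC    151
Name: salary_plus_3, dtype: int64
reset_index():
  office  salary_plus_3
0    CHI             98
1    NYC            151
So min() = 98.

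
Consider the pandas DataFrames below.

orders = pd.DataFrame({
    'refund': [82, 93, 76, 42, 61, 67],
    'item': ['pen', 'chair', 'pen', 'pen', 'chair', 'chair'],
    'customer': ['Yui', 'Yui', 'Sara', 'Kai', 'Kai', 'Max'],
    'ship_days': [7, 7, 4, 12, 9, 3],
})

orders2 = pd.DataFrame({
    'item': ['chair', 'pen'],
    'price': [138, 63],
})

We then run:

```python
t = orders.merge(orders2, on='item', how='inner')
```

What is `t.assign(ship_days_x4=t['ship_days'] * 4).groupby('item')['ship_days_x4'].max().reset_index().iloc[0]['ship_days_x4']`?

merge on 'item' (how='inner') → 6 rows:
   refund   item customer  ship_days  price
0      82    pen      Yui          7     63
1      93  chair      Yui          7    138
2      76    pen     Sara          4     63
3      42    pen      Kai         12     63
4      61  chair      Kai          9    138
5      67  chair      Max          3    138
add column ship_days_x4 = t['ship_days'] * 4:
   refund   item customer  ship_days  price  ship_days_x4
0      82    pen      Yui          7     63            28
1      93  chair      Yui          7    138            28
2      76    pen     Sara          4     63            16
3      42    pen      Kai         12     63            48
4      61  chair      Kai          9    138            36
5      67  chair      Max          3    138            12
group by item, max of ship_days_x4:
item
chair    36
pen      48
Name: ship_days_x4, dtype: int64
reset_index():
    item  ship_days_x4
0  chair            36
1    pen            48
Then the value at position 0, column 'ship_days_x4': 36

36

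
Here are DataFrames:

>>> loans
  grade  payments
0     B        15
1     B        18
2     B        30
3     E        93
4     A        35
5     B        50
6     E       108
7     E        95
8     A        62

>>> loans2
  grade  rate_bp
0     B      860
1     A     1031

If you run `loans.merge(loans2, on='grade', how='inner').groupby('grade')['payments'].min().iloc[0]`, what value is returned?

35

merge on 'grade' (how='inner') → 6 rows:
  grade  payments  rate_bp
0     B        15      860
1     B        18      860
2     B        30      860
3     A        35     1031
4     B        50      860
5     A        62     1031
group by grade, min of payments:
grade
A    35
B    15
Name: payments, dtype: int64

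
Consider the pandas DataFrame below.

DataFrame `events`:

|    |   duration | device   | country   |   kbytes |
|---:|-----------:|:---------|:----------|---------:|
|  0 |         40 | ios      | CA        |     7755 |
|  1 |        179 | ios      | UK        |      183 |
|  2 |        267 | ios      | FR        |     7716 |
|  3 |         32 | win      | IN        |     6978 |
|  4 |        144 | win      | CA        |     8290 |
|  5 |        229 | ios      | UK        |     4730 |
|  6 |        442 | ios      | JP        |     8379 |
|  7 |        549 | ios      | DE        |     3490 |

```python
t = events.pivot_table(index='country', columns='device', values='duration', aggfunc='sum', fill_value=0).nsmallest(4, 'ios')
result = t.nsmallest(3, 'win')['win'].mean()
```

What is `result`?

10.6666666667

pivot: rows=country, cols=device, sum(duration):
device   ios  win
country          
CA        40  144
DE       549    0
FR       267    0
IN         0   32
JP       442    0
UK       408    0
take 4 rows with smallest ios:
device   ios  win
country          
IN         0   32
CA        40  144
FR       267    0
UK       408    0
take 3 rows with smallest win:
device   ios  win
country          
FR       267    0
UK       408    0
IN         0   32
Taking the mean of column 'win' gives 10.6666666667.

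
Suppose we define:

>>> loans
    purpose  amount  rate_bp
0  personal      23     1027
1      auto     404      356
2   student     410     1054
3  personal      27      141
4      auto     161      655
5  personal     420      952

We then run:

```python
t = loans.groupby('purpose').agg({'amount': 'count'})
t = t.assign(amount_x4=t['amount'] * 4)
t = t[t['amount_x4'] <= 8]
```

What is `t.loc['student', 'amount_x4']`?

group by purpose, count of amount:
          amount
purpose         
auto           2
personal       3
student        1
add column amount_x4 = t['amount'] * 4:
          amount  amount_x4
purpose                    
auto           2          8
personal       3         12
student        1          4
filter rows where amount_x4 <= 8:
         amount  amount_x4
purpose                   
auto          2          8
student       1          4
value at row 'student', column 'amount_x4' → 4

4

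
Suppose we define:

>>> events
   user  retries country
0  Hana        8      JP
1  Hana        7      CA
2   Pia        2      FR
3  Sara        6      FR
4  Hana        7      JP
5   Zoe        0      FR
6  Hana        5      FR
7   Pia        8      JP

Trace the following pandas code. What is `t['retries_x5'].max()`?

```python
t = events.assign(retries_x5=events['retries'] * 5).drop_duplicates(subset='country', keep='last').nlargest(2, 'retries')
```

40

add column retries_x5 = events['retries'] * 5:
   user  retries country  retries_x5
0  Hana        8      JP          40
1  Hana        7      CA          35
2   Pia        2      FR          10
3  Sara        6      FR          30
4  Hana        7      JP          35
5   Zoe        0      FR           0
6  Hana        5      FR          25
7   Pia        8      JP          40
drop duplicate country (keep=last):
   user  retries country  retries_x5
1  Hana        7      CA          35
6  Hana        5      FR          25
7   Pia        8      JP          40
take 2 rows with largest retries:
   user  retries country  retries_x5
7   Pia        8      JP          40
1  Hana        7      CA          35
Taking the max of column 'retries_x5' gives 40.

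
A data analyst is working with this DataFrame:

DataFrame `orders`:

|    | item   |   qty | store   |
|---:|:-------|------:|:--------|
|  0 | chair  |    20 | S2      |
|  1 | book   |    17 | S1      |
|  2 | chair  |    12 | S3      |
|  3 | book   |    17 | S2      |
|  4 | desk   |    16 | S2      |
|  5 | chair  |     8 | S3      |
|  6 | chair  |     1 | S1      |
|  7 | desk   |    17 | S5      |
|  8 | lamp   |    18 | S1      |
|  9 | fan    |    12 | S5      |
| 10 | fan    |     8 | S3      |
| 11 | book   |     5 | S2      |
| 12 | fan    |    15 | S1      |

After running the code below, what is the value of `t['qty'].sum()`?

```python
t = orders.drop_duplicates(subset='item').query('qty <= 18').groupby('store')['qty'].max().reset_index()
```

46

drop duplicate item (keep=first):
    item  qty store
0  chair   20    S2
1   book   17    S1
4   desk   16    S2
8   lamp   18    S1
9    fan   12    S5
filter rows where qty <= 18:
   item  qty store
1  book   17    S1
4  desk   16    S2
8  lamp   18    S1
9   fan   12    S5
group by store, max of qty:
store
S1    18
S2    16
S5    12
Name: qty, dtype: int64
reset_index():
  store  qty
0    S1   18
1    S2   16
2    S5   12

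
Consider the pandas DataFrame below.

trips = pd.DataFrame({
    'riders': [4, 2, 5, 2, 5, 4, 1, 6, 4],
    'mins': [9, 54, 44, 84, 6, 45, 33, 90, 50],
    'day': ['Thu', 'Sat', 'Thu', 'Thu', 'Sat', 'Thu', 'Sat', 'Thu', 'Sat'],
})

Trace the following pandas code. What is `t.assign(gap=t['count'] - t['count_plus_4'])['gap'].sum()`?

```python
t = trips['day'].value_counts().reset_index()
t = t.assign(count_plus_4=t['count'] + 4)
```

value_counts of day:
day
Thu    5
Sat    4
Name: count, dtype: int64
reset_index():
   day  count
0  Thu      5
1  Sat      4
add column count_plus_4 = t['count'] + 4:
   day  count  count_plus_4
0  Thu      5             9
1  Sat      4             8
add column gap = t['count'] - t['count_plus_4']:
   day  count  count_plus_4  gap
0  Thu      5             9   -4
1  Sat      4             8   -4
Hence -8.

-8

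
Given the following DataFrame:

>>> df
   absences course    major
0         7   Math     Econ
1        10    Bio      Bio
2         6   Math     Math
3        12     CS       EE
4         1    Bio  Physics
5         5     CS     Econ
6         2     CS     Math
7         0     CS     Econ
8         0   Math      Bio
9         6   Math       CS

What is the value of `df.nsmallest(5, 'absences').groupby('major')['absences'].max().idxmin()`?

Bio

take 5 rows with smallest absences:
   absences course    major
7         0     CS     Econ
8         0   Math      Bio
4         1    Bio  Physics
6         2     CS     Math
5         5     CS     Econ
group by major, max of absences:
major
Bio        0
Econ       5
Math       2
Physics    1
Name: absences, dtype: int64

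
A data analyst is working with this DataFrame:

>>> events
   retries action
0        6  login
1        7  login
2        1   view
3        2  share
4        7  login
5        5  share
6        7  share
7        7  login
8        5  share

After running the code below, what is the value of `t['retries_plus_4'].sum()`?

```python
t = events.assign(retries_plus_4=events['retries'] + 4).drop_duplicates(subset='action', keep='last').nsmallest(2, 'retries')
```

add column retries_plus_4 = events['retries'] + 4:
   retries action  retries_plus_4
0        6  login              10
1        7  login              11
2        1   view               5
3        2  share               6
4        7  login              11
5        5  share               9
6        7  share              11
7        7  login              11
8        5  share               9
drop duplicate action (keep=last):
   retries action  retries_plus_4
2        1   view               5
7        7  login              11
8        5  share               9
take 2 rows with smallest retries:
   retries action  retries_plus_4
2        1   view               5
8        5  share               9
Taking the sum of column 'retries_plus_4' gives 14.

14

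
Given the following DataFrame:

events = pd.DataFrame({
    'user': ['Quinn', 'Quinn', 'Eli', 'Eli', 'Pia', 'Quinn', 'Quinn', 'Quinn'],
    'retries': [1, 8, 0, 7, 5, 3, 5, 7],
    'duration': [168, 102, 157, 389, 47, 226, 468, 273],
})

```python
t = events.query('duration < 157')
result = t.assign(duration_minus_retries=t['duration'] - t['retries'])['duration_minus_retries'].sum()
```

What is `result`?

filter rows where duration < 157:
    user  retries  duration
1  Quinn        8       102
4    Pia        5        47
add column duration_minus_retries = t['duration'] - t['retries']:
    user  retries  duration  duration_minus_retries
1  Quinn        8       102                      94
4    Pia        5        47                      42
Reading off the sum of column 'duration_minus_retries', we get 136.

136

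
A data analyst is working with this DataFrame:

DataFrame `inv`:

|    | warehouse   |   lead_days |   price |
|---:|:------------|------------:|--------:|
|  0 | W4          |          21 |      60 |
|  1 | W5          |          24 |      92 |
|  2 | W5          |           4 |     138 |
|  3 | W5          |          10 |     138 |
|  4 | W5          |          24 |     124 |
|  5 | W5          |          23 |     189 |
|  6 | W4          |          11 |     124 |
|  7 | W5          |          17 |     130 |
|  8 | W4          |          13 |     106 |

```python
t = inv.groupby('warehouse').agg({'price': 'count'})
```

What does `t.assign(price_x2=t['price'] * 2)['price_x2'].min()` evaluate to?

group by warehouse, count of price:
           price
warehouse       
W4             3
W5             6
add column price_x2 = t['price'] * 2:
           price  price_x2
warehouse                 
W4             3         6
W5             6        12

6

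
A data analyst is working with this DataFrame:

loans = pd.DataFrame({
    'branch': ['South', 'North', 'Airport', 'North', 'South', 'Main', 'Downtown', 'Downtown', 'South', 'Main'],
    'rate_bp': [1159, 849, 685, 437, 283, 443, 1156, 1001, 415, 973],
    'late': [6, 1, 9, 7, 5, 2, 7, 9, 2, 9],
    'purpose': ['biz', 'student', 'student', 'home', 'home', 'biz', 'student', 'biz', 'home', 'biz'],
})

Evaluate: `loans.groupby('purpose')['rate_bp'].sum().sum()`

group by purpose, sum of rate_bp:
purpose
biz        3576
home       1135
student    2690
Name: rate_bp, dtype: int64
Taking the sum of the resulting series gives 7401.

7401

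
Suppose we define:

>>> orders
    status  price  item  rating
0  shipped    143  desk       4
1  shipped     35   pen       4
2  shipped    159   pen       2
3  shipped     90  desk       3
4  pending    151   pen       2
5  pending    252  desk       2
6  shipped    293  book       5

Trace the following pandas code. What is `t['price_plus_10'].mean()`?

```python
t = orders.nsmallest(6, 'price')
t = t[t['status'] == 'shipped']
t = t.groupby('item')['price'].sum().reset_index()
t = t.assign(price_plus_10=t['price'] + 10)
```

223.5

take 6 rows with smallest price:
    status  price  item  rating
1  shipped     35   pen       4
3  shipped     90  desk       3
0  shipped    143  desk       4
4  pending    151   pen       2
2  shipped    159   pen       2
5  pending    252  desk       2
filter rows where status == 'shipped':
    status  price  item  rating
1  shipped     35   pen       4
3  shipped     90  desk       3
0  shipped    143  desk       4
2  shipped    159   pen       2
group by item, sum of price:
item
desk    233
pen     194
Name: price, dtype: int64
reset_index():
   item  price
0  desk    233
1   pen    194
add column price_plus_10 = t['price'] + 10:
   item  price  price_plus_10
0  desk    233            243
1   pen    194            204
Then the mean of column 'price_plus_10': 223.5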